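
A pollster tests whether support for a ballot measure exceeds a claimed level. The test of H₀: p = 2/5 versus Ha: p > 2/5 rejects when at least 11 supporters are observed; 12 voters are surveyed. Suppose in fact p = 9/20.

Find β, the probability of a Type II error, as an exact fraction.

4091575270595131/4096000000000000

A Type II error is failing to reject when Ha holds: with p = 9/20, β = P(Y ≤ 10).
Summing C(12,j)·(9/20)^j·(11/20)^{12-j} for j = 0..10 gives 4091575270595131/4096000000000000.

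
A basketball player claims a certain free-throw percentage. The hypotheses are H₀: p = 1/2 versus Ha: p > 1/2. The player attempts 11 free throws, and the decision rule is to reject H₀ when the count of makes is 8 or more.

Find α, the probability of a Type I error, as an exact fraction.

α = P(reject H₀ | H₀ true) = P(X ≥ 8 | p = 1/2), with X ~ Binomial(11, 1/2).
Summing the upper tail: (165 + 55 + 11 + 1) / 2^11 = 232/2048 = 29/256.

29/256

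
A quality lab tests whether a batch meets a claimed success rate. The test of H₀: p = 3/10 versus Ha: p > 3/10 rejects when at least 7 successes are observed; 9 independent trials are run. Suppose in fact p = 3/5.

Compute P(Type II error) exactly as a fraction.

1500416/1953125

Under the alternative p = 3/5, K ~ Binomial(9, 3/5); β is the probability the test does not reject, P(K < 7).
Equivalently, β = 1 − P(K ≥ 7) = 1500416/1953125.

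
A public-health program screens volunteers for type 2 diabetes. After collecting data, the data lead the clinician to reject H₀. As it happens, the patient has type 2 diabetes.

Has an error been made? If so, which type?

No error — this is a correct decision.

The conventional null hypothesis here is that the patient does not have type 2 diabetes.
The test rejected a false H₀ — the decision matches the true state.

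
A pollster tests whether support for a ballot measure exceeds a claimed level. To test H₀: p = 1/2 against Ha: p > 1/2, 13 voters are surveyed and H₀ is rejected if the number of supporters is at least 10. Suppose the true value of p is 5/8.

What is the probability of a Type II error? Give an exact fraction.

Under the alternative p = 5/8, S ~ Binomial(13, 5/8); β is the probability the test does not reject, P(S < 10).
Summing C(13,j)·(5/8)^j·(3/8)^{13-j} for j = 0..9 gives 107331531597/137438953472.

107331531597/137438953472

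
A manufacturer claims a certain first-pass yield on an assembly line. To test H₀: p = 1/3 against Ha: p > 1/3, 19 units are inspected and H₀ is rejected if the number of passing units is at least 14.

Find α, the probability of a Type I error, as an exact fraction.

147529/387420489

α = P(reject H₀ | H₀ true) = P(X ≥ 14 | p = 1/3), with X ~ Binomial(19, 1/3).
P(X ≥ 14) = Σ_{j=14}^{19} C(19,j)·(1/3)^j·(2/3)^{19-j} = 147529/387420489.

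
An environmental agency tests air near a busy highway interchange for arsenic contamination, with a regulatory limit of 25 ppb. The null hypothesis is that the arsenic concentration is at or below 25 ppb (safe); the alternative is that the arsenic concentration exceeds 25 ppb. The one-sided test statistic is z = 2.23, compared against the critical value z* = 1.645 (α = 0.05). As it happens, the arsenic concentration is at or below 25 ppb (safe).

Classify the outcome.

Type I error

Since z = 2.23 > z* = 1.645, H₀ is rejected.
H₀ is true (actually the arsenic concentration is at or below 25 ppb (safe)).
Rejecting a true H₀ is a Type I error.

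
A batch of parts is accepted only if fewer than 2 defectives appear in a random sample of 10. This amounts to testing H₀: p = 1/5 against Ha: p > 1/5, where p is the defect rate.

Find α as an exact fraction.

6095609/9765625

α = P(reject H₀ | H₀ true) = P(K ≥ 2 | p = 1/5), K ~ Binomial(10, 1/5).
Via the complement, α = 1 − Σ_{j=0}^{1} C(10,j)(1/5)^j(4/5)^{10-j} = 6095609/9765625.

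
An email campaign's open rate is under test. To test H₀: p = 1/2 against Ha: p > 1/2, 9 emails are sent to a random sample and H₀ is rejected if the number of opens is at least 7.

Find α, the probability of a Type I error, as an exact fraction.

23/256

Under H₀, Y ~ Binomial(9, 1/2), and α = P(Y ≥ 7).
That's C(9,7) + C(9,8) + C(9,9) over 2^9, i.e. (36 + 9 + 1)/512 = 46/512 = 23/256.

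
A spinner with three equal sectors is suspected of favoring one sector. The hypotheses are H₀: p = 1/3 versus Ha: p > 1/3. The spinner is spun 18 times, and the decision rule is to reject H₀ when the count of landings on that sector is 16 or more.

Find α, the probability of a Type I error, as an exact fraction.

α = P(reject H₀ | H₀ true) = P(Y ≥ 16 | p = 1/3), with Y ~ Binomial(18, 1/3).
Summing C(18,j)(1/3)^j(2/3)^{18−j} for j = 16,…,18 gives 649/387420489.

649/387420489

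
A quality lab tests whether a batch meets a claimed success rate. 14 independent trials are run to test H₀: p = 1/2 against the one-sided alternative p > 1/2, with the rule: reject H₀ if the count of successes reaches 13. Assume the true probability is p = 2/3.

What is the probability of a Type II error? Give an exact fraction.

4651897/4782969

A Type II error is failing to reject when Ha holds: with p = 2/3, β = P(Y ≤ 12).
Summing C(14,j)·(2/3)^j·(1/3)^{14-j} for j = 0..12 gives 4651897/4782969.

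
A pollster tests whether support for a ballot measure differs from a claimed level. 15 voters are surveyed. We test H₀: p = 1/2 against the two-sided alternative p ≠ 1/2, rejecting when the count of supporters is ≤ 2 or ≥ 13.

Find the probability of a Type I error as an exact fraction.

Under H₀, X ~ Binomial(15, 1/2); α is the probability of landing in either tail, P(X ≤ 2) + P(X ≥ 13).
The two tails are symmetric, so α = 2·(1 + 15 + 105)/2^15 = 242/32768 = 121/16384.

121/16384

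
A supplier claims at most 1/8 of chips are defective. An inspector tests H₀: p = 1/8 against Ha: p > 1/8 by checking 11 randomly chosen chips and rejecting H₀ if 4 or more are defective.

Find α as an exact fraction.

41842445/1073741824

The significance level is the probability, assuming p = 1/8, of seeing 4 or more defectives in 11 draws.
α = 1 − P(S ≤ 3) = 1 − 1031899379/1073741824 = 41842445/1073741824.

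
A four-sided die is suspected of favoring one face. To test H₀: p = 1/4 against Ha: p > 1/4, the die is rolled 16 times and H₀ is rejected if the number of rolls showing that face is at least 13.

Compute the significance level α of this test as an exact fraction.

Under H₀, Y ~ Binomial(16, 1/4), and α = P(Y ≥ 13).
P(Y ≥ 13) = Σ_{j=13}^{16} C(16,j)·(1/4)^j·(3/4)^{16-j} = 16249/4294967296.

16249/4294967296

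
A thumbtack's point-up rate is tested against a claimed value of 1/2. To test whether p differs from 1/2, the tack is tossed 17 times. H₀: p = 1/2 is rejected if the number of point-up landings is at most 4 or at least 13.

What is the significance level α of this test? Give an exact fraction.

1607/32768

α = P(S ≤ 4 or S ≥ 13 | p = 1/2), S ~ Binomial(17, 1/2).
By symmetry, α = 2·P(S ≤ 4) = 2·(1 + 17 + 136 + 680 + 2380)/131072 = 6428/131072 = 1607/32768.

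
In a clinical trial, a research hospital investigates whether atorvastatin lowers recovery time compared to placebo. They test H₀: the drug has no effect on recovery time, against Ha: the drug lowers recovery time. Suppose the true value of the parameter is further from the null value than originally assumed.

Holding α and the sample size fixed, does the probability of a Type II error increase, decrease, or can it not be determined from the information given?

A larger true effect moves the Ha sampling distribution further from the H₀ critical value, making rejection more likely when Ha is true.

It decreases.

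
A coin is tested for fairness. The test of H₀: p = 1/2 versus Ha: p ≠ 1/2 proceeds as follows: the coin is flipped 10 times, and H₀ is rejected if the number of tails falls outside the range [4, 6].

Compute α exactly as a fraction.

11/32

Under H₀, Y ~ Binomial(10, 1/2); α is the probability of landing in either tail, P(Y ≤ 3) + P(Y ≥ 7).
The two tails are symmetric, so α = 2·(1 + 10 + 45 + 120)/2^10 = 352/1024 = 11/32.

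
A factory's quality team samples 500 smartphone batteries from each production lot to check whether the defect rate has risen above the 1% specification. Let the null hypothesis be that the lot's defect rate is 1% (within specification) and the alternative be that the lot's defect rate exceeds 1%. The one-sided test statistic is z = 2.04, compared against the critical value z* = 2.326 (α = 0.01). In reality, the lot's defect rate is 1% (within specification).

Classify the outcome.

Since z = 2.04 ≤ z* = 2.326, H₀ is not rejected.
H₀ is true (actually the lot's defect rate is 1% (within specification)).
The decision matches the true state — no error.

No error (correct decision).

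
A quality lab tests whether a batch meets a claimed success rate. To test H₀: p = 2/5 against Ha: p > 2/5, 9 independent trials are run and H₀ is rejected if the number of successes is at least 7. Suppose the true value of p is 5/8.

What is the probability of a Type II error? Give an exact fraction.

A Type II error is failing to reject when Ha holds: with p = 5/8, β = P(Y ≤ 6).
Adding the binomial probabilities P(Y=0)+…+P(Y=6) at p = 5/8 gives 24101307/33554432.

24101307/33554432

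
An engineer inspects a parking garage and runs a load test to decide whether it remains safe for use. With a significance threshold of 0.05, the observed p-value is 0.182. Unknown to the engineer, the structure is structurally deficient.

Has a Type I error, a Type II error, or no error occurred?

The conventional null hypothesis is that the structure meets the required load capacity (safe).
Since p = 0.182 ≥ α = 0.05, H₀ is not rejected.
H₀ is false (actually the structure is structurally deficient).
Failing to reject a false H₀ is a Type II error.

Type II error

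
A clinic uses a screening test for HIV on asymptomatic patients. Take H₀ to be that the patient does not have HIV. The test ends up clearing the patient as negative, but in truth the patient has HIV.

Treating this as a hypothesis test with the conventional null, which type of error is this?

Type II error

'Clearing the patient as negative' corresponds to failing to reject H₀.
H₀ was not rejected but H₀ is false — a Type II error (false negative).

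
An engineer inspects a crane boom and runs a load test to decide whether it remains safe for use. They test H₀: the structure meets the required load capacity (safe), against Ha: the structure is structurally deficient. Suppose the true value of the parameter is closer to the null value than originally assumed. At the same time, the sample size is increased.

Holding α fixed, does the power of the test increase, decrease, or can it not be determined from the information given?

The first change alone would make β increase; the second alone would make β decrease. Which effect dominates depends on the magnitudes, which are not given.
Since power = 1 − β, the effect on power is likewise indeterminate.

Cannot be determined from the information given.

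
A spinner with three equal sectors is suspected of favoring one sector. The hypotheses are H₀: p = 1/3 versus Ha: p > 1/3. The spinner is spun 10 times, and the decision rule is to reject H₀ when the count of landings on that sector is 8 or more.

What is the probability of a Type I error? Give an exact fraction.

67/19683

α = P(reject H₀ | H₀ true) = P(K ≥ 8 | p = 1/3), with K ~ Binomial(10, 1/3).
Summing C(10,j)(1/3)^j(2/3)^{10−j} for j = 8,…,10 gives 67/19683.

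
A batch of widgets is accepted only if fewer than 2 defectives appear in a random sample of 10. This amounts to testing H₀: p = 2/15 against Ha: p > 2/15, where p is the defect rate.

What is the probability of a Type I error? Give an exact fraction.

α = P(reject H₀ | H₀ true) = P(S ≥ 2 | p = 2/15), S ~ Binomial(10, 2/15).
Via the complement, α = 1 − Σ_{j=0}^{1} C(10,j)(2/15)^j(13/15)^{10-j} = 75567303772/192216796875.

75567303772/192216796875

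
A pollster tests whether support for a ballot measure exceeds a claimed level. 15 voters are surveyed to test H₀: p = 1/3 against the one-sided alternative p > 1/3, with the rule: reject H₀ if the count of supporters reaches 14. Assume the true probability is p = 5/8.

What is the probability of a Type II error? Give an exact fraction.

17439598153791/17592186044416

β = P(fail to reject H₀ | Ha true) = P(K ≤ 13 | p = 5/8), K ~ Binomial(15, 5/8).
Equivalently, β = 1 − P(K ≥ 14) = 17439598153791/17592186044416.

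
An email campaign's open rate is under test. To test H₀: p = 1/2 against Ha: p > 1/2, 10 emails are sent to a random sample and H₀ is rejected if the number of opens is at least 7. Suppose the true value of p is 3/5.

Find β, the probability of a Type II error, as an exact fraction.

6032416/9765625

Under the alternative p = 3/5, X ~ Binomial(10, 3/5); β is the probability the test does not reject, P(X < 7).
Equivalently, β = 1 − P(X ≥ 7) = 6032416/9765625.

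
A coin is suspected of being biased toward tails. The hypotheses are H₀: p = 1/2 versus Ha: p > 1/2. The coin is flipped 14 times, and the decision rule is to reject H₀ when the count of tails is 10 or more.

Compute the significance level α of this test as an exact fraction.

Under H₀, S ~ Binomial(14, 1/2), and α = P(S ≥ 10).
Summing the upper tail: (1001 + 364 + 91 + 14 + 1) / 2^14 = 1471/16384.

1471/16384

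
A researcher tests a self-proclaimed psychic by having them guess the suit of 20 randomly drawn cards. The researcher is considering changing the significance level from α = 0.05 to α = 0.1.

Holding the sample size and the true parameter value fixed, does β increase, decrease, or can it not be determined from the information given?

It decreases.

A larger α widens the rejection region, so when the alternative is true more outcomes lead to rejection — failing to reject becomes less likely.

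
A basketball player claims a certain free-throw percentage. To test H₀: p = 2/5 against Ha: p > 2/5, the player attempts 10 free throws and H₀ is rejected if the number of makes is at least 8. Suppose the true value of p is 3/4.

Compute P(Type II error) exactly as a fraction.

124363/262144

Under the alternative p = 3/4, K ~ Binomial(10, 3/4); β is the probability the test does not reject, P(K < 8).
Equivalently, β = 1 − P(K ≥ 8) = 124363/262144.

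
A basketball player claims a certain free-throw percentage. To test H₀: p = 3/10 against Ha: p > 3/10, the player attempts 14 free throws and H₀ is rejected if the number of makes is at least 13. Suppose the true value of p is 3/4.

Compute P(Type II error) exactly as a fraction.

241331965/268435456

β = P(fail to reject H₀ | Ha true) = P(S ≤ 12 | p = 3/4), S ~ Binomial(14, 3/4).
Adding the binomial probabilities P(S=0)+…+P(S=12) at p = 3/4 gives 241331965/268435456.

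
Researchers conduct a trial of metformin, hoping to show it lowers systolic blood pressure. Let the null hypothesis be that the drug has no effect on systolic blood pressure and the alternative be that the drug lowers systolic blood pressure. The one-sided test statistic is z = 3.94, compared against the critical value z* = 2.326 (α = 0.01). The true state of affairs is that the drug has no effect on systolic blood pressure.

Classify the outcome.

Since z = 3.94 > z* = 2.326, H₀ is rejected.
H₀ is true (actually the drug has no effect on systolic blood pressure).
Rejecting a true H₀ is a Type I error.

Type I error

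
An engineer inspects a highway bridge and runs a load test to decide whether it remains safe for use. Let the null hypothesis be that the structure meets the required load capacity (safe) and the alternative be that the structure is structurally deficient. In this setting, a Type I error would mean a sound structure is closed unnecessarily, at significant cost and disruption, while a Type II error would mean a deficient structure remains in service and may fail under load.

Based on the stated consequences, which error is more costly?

Type II error

The Type II consequence (a deficient structure remains in service and may fail under load) is more severe than the Type I consequence (a sound structure is closed unnecessarily, at significant cost and disruption).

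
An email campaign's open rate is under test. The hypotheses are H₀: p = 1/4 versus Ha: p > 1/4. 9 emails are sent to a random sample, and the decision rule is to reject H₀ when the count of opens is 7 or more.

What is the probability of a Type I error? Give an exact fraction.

Under H₀, Y ~ Binomial(9, 1/4), and α = P(Y ≥ 7).
P(Y ≥ 7) = Σ_{j=7}^{9} C(9,j)·(1/4)^j·(3/4)^{9-j} = 11/8192.

11/8192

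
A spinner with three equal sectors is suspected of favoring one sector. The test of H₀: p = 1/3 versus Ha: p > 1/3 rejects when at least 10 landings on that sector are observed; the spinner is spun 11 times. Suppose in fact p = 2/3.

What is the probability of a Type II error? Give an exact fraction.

163835/177147

β = P(fail to reject H₀ | Ha true) = P(X ≤ 9 | p = 2/3), X ~ Binomial(11, 2/3).
Adding the binomial probabilities P(X=0)+…+P(X=9) at p = 2/3 gives 163835/177147.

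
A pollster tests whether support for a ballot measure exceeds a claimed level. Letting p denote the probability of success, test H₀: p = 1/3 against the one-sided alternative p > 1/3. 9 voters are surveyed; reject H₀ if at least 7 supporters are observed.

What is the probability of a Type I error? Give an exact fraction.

163/19683

α = P(reject H₀ | H₀ true) = P(Y ≥ 7 | p = 1/3), with Y ~ Binomial(9, 1/3).
P(Y ≥ 7) = Σ_{j=7}^{9} C(9,j)·(1/3)^j·(2/3)^{9-j} = 163/19683.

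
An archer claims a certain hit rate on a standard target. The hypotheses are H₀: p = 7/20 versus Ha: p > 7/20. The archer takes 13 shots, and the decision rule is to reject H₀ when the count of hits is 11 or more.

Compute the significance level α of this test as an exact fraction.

14250593836801/40960000000000000

Under H₀, X ~ Binomial(13, 7/20), and α = P(X ≥ 11).
Summing C(13,j)(7/20)^j(13/20)^{13−j} for j = 11,…,13 gives 14250593836801/40960000000000000.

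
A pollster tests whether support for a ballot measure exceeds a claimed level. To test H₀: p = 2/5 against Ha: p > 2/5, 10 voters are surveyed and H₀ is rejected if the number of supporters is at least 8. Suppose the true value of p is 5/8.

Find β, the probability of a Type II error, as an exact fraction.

211794831/268435456

β = P(fail to reject H₀ | Ha true) = P(Y ≤ 7 | p = 5/8), Y ~ Binomial(10, 5/8).
Adding the binomial probabilities P(Y=0)+…+P(Y=7) at p = 5/8 gives 211794831/268435456.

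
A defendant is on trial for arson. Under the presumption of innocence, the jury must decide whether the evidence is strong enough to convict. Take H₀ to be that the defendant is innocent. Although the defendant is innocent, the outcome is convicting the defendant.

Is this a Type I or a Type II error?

'Convicting the defendant' corresponds to rejecting H₀.
H₀ was rejected but H₀ is true — a Type I error (false positive).

Type I error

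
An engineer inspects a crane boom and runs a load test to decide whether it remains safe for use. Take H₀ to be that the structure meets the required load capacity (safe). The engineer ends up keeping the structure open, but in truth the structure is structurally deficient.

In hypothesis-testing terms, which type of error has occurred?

'Keeping the structure open' corresponds to failing to reject H₀.
H₀ was not rejected but H₀ is false — a Type II error (false negative).

Type II error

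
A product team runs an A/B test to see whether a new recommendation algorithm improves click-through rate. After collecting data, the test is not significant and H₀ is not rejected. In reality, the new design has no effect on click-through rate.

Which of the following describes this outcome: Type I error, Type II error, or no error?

The conventional null hypothesis here is that the new design has no effect on click-through rate.
The test retained a true H₀ — the decision matches the true state.

No error (correct decision).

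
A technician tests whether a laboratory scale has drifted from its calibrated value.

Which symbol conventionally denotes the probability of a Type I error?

α

P(Type I error) = P(reject H₀ | H₀ true) = α, the significance level.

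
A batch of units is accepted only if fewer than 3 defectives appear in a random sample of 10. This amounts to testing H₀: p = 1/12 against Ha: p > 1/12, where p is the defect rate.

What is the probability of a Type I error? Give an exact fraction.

α = P(reject H₀ | H₀ true) = P(K ≥ 3 | p = 1/12), K ~ Binomial(10, 1/12).
Computing the lower-tail complement: 1 − 4930254263/5159780352 = 229526089/5159780352.

229526089/5159780352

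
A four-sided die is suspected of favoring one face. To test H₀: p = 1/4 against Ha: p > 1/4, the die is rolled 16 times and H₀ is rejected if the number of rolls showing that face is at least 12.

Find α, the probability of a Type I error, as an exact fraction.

163669/4294967296

Under H₀, K ~ Binomial(16, 1/4), and α = P(K ≥ 12).
Summing C(16,j)(1/4)^j(3/4)^{16−j} for j = 12,…,16 gives 163669/4294967296.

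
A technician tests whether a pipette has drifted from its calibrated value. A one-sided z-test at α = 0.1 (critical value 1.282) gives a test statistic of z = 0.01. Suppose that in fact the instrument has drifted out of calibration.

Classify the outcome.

The conventional null hypothesis is that the instrument is correctly calibrated.
Since z = 0.01 ≤ z* = 1.282, H₀ is not rejected.
H₀ is false (actually the instrument has drifted out of calibration).
Failing to reject a false H₀ is a Type II error.

Type II error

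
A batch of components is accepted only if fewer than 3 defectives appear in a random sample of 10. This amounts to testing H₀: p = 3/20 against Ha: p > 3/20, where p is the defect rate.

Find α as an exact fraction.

α = P(reject H₀ | H₀ true) = P(S ≥ 3 | p = 3/20), S ~ Binomial(10, 3/20).
α = 1 − P(S ≤ 2) = 1 − 2099702989741/2560000000000 = 460297010259/2560000000000.

460297010259/2560000000000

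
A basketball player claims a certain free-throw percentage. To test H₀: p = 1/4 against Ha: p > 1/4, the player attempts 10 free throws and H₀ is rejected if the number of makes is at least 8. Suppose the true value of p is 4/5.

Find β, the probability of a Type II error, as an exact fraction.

A Type II error is failing to reject when Ha holds: with p = 4/5, β = P(Y ≤ 7).
Equivalently, β = 1 − P(Y ≥ 8) = 3146489/9765625.

3146489/9765625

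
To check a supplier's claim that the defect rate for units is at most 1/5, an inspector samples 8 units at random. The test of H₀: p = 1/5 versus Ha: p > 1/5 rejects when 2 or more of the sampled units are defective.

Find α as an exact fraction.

α = P(reject H₀ | H₀ true) = P(S ≥ 2 | p = 1/5), S ~ Binomial(8, 1/5).
Computing the lower-tail complement: 1 − 196608/390625 = 194017/390625.

194017/390625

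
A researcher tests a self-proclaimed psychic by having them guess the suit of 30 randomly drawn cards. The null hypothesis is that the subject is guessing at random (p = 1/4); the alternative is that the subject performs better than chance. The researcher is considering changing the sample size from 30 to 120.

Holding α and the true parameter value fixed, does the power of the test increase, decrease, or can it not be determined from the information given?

It increases.

A larger sample reduces the standard error, pulling the sampling distribution under Ha further from the non-rejection region.
Since power = 1 − β and β decreases, power increases.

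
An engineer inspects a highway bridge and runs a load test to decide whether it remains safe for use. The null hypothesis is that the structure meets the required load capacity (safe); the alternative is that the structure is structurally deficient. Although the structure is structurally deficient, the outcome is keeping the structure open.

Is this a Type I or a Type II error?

'Keeping the structure open' corresponds to failing to reject H₀.
H₀ was not rejected but H₀ is false — a Type II error (false negative).

Type II error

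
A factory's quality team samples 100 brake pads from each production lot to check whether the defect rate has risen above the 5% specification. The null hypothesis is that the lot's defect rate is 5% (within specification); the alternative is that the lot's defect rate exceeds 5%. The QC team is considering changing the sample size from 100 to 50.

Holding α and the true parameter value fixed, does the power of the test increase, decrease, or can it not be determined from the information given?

Reducing n widens both sampling distributions, so the test has less ability to distinguish Ha from H₀.
Since power = 1 − β and β increases, power decreases.

It decreases.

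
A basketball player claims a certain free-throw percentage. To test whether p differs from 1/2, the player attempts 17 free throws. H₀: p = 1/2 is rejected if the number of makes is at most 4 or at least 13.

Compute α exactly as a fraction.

Under H₀, Y ~ Binomial(17, 1/2); α is the probability of landing in either tail, P(Y ≤ 4) + P(Y ≥ 13).
The two tails are symmetric, so α = 2·(1 + 17 + 136 + 680 + 2380)/2^17 = 6428/131072 = 1607/32768.

1607/32768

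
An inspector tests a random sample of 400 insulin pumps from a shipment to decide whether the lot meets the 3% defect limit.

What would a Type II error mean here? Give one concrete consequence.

With the conventional null hypothesis that the lot's defect rate is 3% (within specification):
A Type II error is failing to reject H₀ when H₀ is false.
Here that means accepting the lot and shipping it when actually the lot's defect rate exceeds 3%.

A Type II error would mean concluding that the lot's defect rate is 3% (within specification) (or at least failing to establish that the lot's defect rate exceeds 3%) when in fact the lot's defect rate exceeds 3%. Consequence: defective units reach the field, triggering recalls or failures.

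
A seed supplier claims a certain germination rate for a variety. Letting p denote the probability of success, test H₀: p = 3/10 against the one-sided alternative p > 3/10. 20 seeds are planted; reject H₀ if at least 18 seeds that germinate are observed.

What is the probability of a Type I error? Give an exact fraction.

3773088142371/100000000000000000000

The Type I error probability is α = P(X ≥ 18) computed under H₀, where X ~ Binomial(20, 3/10).
P(X ≥ 18) = Σ_{j=18}^{20} C(20,j)·(3/10)^j·(7/10)^{20-j} = 3773088142371/100000000000000000000.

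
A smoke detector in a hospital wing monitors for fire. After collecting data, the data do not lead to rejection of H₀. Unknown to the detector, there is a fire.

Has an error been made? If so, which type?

The conventional null hypothesis here is that there is no fire.
H₀ was not rejected, but H₀ is actually false.
Failing to reject a false null hypothesis is a Type II error (false negative).

Type II error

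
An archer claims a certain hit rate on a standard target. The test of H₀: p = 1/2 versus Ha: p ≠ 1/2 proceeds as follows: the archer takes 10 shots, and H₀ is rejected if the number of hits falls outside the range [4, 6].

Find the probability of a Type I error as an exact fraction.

Under H₀, Y ~ Binomial(10, 1/2); α is the probability of landing in either tail, P(Y ≤ 3) + P(Y ≥ 7).
The two tails are symmetric, so α = 2·(1 + 10 + 45 + 120)/2^10 = 352/1024 = 11/32.

11/32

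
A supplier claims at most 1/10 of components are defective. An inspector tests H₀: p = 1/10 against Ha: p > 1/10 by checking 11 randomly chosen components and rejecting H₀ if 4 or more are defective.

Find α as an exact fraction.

46336903/2500000000

The significance level is the probability, assuming p = 1/10, of seeing 4 or more defectives in 11 draws.
α = 1 − P(X ≤ 3) = 1 − 2453663097/2500000000 = 46336903/2500000000.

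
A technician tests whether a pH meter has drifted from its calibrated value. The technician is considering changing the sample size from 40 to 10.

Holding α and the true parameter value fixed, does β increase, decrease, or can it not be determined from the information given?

With less data the test statistic is noisier; under Ha, more outcomes land inside the acceptance region.

It increases.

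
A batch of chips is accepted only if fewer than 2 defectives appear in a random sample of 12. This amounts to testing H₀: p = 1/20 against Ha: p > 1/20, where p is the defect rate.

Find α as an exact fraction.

α = P(reject H₀ | H₀ true) = P(K ≥ 2 | p = 1/20), K ~ Binomial(12, 1/20).
α = 1 − P(K ≤ 1) = 1 − 3611198025844789/4096000000000000 = 484801974155211/4096000000000000.

484801974155211/4096000000000000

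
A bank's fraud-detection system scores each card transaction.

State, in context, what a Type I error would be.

With the conventional null hypothesis that the transaction is legitimate:
A Type I error is rejecting H₀ when H₀ is true.
Here that means blocking the transaction and freezing the card when actually the transaction is legitimate.

A Type I error would mean concluding that the transaction is fraudulent when in fact the transaction is legitimate.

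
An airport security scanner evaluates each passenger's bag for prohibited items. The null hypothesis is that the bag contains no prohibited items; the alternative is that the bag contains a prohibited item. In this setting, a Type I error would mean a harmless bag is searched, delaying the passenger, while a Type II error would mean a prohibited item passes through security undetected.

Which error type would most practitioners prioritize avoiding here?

The Type II consequence (a prohibited item passes through security undetected) is more severe than the Type I consequence (a harmless bag is searched, delaying the passenger).

Type II error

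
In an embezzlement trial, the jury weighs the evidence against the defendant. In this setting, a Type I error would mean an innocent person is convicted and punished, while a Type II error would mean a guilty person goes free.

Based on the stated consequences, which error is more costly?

Type I error

The Type I consequence (an innocent person is convicted and punished) is more severe than the Type II consequence (a guilty person goes free).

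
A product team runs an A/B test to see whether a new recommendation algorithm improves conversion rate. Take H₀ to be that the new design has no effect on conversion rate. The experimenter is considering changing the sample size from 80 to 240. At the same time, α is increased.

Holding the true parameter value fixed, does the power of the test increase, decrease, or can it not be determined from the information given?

A larger sample reduces the standard error, pulling the sampling distribution under Ha further from the non-rejection region. Relaxing α lowers the evidence threshold; under Ha, outcomes that previously fell short now trigger rejection. Both changes push β in the same direction.
Since power = 1 − β and β decreases, power increases.

It increases.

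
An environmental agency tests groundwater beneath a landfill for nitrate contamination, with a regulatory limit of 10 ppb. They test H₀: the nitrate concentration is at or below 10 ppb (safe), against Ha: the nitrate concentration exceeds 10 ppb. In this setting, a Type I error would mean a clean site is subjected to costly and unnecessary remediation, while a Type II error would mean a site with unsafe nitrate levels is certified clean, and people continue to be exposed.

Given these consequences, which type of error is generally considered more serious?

Type II error

The Type II consequence (a site with unsafe nitrate levels is certified clean, and people continue to be exposed) is more severe than the Type I consequence (a clean site is subjected to costly and unnecessary remediation).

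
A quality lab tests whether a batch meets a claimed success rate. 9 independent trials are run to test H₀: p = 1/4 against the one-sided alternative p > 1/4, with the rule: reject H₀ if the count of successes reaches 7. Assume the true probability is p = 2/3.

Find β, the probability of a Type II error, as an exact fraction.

12259/19683

A Type II error is failing to reject when Ha holds: with p = 2/3, β = P(K ≤ 6).
Summing C(9,j)·(2/3)^j·(1/3)^{9-j} for j = 0..6 gives 12259/19683.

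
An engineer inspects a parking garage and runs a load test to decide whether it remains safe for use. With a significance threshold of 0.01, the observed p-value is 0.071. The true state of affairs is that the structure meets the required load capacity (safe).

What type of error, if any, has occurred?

The conventional null hypothesis is that the structure meets the required load capacity (safe).
Since p = 0.071 ≥ α = 0.01, H₀ is not rejected.
H₀ is true (actually the structure meets the required load capacity (safe)).
The decision matches the true state — no error.

No error (correct decision).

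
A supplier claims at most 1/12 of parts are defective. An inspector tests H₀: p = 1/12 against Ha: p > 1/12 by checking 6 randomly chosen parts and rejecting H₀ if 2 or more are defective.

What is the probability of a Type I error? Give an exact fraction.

The significance level is the probability, assuming p = 1/12, of seeing 2 or more defectives in 6 draws.
α = 1 − P(K ≤ 1) = 1 − 2737867/2985984 = 248117/2985984.

248117/2985984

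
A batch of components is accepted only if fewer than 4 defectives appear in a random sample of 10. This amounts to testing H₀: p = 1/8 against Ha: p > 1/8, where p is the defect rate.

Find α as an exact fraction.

7372325/268435456

α = P(reject H₀ | H₀ true) = P(Y ≥ 4 | p = 1/8), Y ~ Binomial(10, 1/8).
α = 1 − P(Y ≤ 3) = 1 − 261063131/268435456 = 7372325/268435456.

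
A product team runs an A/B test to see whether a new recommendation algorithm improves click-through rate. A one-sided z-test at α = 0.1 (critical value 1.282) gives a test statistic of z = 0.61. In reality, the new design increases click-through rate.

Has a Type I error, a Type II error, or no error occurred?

The conventional null hypothesis is that the new design has no effect on click-through rate.
Since z = 0.61 ≤ z* = 1.282, H₀ is not rejected.
H₀ is false (actually the new design increases click-through rate).
Failing to reject a false H₀ is a Type II error.

Type II error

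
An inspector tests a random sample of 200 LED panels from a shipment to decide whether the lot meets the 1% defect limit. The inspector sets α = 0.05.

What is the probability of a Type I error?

The significance level α is, by definition, the probability of a Type I error — P(reject H₀ | H₀ true).

0.05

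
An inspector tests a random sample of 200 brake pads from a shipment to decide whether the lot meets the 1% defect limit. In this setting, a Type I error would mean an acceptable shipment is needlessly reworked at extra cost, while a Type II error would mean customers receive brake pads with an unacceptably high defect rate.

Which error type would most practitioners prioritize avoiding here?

Type II error

The Type II consequence (customers receive brake pads with an unacceptably high defect rate) is more severe than the Type I consequence (an acceptable shipment is needlessly reworked at extra cost).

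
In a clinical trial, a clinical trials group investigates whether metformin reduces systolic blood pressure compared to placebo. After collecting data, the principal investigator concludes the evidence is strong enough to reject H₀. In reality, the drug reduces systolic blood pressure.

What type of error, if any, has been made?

The conventional null hypothesis here is that the drug has no effect on systolic blood pressure.
The test rejected a false H₀ — the decision matches the true state.

Neither — the decision is correct.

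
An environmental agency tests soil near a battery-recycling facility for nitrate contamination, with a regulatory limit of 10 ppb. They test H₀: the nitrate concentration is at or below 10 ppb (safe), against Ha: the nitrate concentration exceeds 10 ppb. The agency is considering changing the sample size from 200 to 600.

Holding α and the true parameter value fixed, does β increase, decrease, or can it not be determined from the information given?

It decreases.

A larger sample reduces the standard error, pulling the sampling distribution under Ha further from the non-rejection region.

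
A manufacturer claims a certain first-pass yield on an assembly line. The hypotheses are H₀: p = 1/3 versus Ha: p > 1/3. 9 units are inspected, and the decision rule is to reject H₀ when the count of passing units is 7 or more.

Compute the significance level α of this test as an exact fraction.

163/19683

α = P(reject H₀ | H₀ true) = P(K ≥ 7 | p = 1/3), with K ~ Binomial(9, 1/3).
P(K ≥ 7) = Σ_{j=7}^{9} C(9,j)·(1/3)^j·(2/3)^{9-j} = 163/19683.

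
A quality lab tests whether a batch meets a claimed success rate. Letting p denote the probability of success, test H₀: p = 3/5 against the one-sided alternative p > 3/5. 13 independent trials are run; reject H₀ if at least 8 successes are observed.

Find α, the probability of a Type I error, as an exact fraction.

701167509/1220703125

α = P(reject H₀ | H₀ true) = P(K ≥ 8 | p = 3/5), with K ~ Binomial(13, 3/5).
P(K ≥ 8) = Σ_{j=8}^{13} C(13,j)·(3/5)^j·(2/5)^{13-j} = 701167509/1220703125.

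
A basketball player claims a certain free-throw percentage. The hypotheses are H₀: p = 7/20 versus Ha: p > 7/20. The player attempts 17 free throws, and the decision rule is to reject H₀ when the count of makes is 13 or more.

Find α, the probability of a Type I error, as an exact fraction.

192899528156639731/327680000000000000000

α = P(reject H₀ | H₀ true) = P(S ≥ 13 | p = 7/20), with S ~ Binomial(17, 7/20).
P(S ≥ 13) = Σ_{j=13}^{17} C(17,j)·(7/20)^j·(13/20)^{17-j} = 192899528156639731/327680000000000000000.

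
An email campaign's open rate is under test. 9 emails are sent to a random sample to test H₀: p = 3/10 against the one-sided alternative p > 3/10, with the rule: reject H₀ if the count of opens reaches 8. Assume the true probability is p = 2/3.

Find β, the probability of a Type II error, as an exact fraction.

16867/19683

A Type II error is failing to reject when Ha holds: with p = 2/3, β = P(X ≤ 7).
Summing C(9,j)·(2/3)^j·(1/3)^{9-j} for j = 0..7 gives 16867/19683.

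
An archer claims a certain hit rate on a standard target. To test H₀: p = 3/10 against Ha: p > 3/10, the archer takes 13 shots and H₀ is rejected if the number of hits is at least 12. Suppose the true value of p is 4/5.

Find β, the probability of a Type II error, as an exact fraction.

935490453/1220703125

Under the alternative p = 4/5, Y ~ Binomial(13, 4/5); β is the probability the test does not reject, P(Y < 12).
Summing C(13,j)·(4/5)^j·(1/5)^{13-j} for j = 0..11 gives 935490453/1220703125.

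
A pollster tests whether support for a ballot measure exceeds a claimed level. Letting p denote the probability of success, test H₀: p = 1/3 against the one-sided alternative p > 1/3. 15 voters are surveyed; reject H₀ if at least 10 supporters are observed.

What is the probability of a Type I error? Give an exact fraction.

Under H₀, S ~ Binomial(15, 1/3), and α = P(S ≥ 10).
Summing C(15,j)(1/3)^j(2/3)^{15−j} for j = 10,…,15 gives 122027/14348907.

122027/14348907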